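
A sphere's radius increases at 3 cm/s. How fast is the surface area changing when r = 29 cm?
696π cm²/s

S = 4πr²
dS/dt = dS/dr · dr/dt = 8πr · 3
At r = 29: dS/dt = 696π cm²/s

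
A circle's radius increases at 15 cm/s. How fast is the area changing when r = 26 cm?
780π cm²/s

A = πr²
dA/dt = 2πr · dr/dt = 2π(26)(15) = 780π cm²/s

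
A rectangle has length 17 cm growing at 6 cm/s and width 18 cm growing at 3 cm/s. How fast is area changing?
159 cm²/s

A = lw
dA/dt = w·dl/dt + l·dw/dt = 18·6 + 17·3 = 159 cm²/s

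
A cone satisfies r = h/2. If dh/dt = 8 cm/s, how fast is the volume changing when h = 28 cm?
1568π cm³/s

V = (1/3)π(h/2)²h = πh³/12
dV/dt = πh²/4 · 8
At h = 28: dV/dt = 1568π cm³/s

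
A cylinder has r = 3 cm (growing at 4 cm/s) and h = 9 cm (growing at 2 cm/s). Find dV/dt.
234π cm³/s

V = πr²h
dV/dt = 2πrh·dr/dt + πr²·dh/dt
= 2π(3)(9)(4) + π(3)²(2)
= 234π cm³/s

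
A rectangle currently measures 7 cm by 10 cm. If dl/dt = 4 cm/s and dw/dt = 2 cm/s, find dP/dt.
12 cm/s

P = 2(l + w)
dP/dt = 2(dl/dt + dw/dt) = 2(4 + 2) = 12 cm/s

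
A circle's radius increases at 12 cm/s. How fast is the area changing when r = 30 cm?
720π cm²/s

A = πr²
dA/dt = 2πr · dr/dt = 2π(30)(12) = 720π cm²/s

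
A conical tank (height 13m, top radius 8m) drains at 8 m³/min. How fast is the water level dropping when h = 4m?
169/(128π) ≈ 0.4203 m/min

r/h = 8/13, so r = (8/13)h
V = (1/3)πr²h = (1/3)π((8/13)h)²h = (64/507)πh³
dV/dh = (64/169)πh²
dh/dt = (dV/dt)/(dV/dh) = -8/((64/169)π·4²) = -169/(128π) m/min
The level is dropping at 169/(128π) ≈ 0.4203 m/min.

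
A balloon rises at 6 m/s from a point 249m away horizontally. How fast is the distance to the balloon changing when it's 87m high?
87√7730/3865 ≈ 1.979 m/s

z² = 249² + y²
z = √(249² + 87²) = 3√7730
dz/dt = y/z · dy/dt = 87/(3√7730) · 6 = 87√7730/3865 ≈ 1.979 m/s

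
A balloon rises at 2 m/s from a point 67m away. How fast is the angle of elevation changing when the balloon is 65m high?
0.015378 rad/s

tan(θ) = y/67
sec²(θ) · dθ/dt = (1/67) · dy/dt
dθ/dt = cos²(θ)/67 · 2 = 67/(67² + 65²) · 2
dθ/dt = 0.015378 rad/s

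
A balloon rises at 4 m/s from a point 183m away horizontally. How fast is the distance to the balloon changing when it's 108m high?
144√5017/5017 ≈ 2.033 m/s

z² = 183² + y²
z = √(183² + 108²) = 3√5017
dz/dt = y/z · dy/dt = 108/(3√5017) · 4 = 144√5017/5017 ≈ 2.033 m/s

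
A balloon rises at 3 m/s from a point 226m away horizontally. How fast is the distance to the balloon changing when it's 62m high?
93√13730/13730 ≈ 0.7937 m/s

z² = 226² + y²
z = √(226² + 62²) = 2√13730
dz/dt = y/z · dy/dt = 62/(2√13730) · 3 = 93√13730/13730 ≈ 0.7937 m/s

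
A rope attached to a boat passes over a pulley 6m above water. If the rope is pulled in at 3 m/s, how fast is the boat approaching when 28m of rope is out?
42√187/187 ≈ 3.071 m/s

rope² = x² + 6²
x = √(28² - 6²) = 2√187
dx/dt = (rope/x) · d(rope)/dt = (28/(2√187)) · (-3) = -42√187/187 m/s
The boat approaches at 42√187/187 ≈ 3.071 m/s.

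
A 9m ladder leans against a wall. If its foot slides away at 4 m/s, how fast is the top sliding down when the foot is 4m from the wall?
16√65/65 ≈ 1.985 m/s

x² + y² = 9²
2x·dx/dt + 2y·dy/dt = 0
dy/dt = -x/y · dx/dt = -4/√65 · 4 = -16√65/65 m/s
The top is descending at 16√65/65 ≈ 1.985 m/s.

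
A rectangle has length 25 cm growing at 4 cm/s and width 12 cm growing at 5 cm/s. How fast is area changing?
173 cm²/s

A = lw
dA/dt = w·dl/dt + l·dw/dt = 12·4 + 25·5 = 173 cm²/s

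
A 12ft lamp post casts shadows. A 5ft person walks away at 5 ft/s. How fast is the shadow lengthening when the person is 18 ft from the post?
25/7 ft/s

By similar triangles: 12/(x+s) = 5/s
Solving: s = 5x/7
ds/dt = 5/7 · dx/dt = 5/7 · 5 = 25/7 ft/s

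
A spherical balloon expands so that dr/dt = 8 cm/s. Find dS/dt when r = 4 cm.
256π cm²/s

S = 4πr²
dS/dt = dS/dr · dr/dt = 8πr · 8
At r = 4: dS/dt = 256π cm²/s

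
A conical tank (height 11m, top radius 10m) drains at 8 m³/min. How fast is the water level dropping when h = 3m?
242/(225π) ≈ 0.3424 m/min

r/h = 10/11, so r = (10/11)h
V = (1/3)πr²h = (1/3)π((10/11)h)²h = (100/363)πh³
dV/dh = (100/121)πh²
dh/dt = (dV/dt)/(dV/dh) = -8/((100/121)π·3²) = -242/(225π) m/min
The level is dropping at 242/(225π) ≈ 0.3424 m/min.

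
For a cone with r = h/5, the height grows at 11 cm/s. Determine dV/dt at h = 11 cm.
1331π/25 cm³/s

V = (1/3)π(h/5)²h = πh³/75
dV/dt = πh²/25 · 11
At h = 11: dV/dt = 1331π/25 cm³/s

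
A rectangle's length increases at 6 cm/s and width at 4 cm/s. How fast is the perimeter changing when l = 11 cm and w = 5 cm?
20 cm/s

P = 2(l + w)
dP/dt = 2(dl/dt + dw/dt) = 2(6 + 4) = 20 cm/s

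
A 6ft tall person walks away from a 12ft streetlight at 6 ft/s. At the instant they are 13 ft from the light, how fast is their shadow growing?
6 ft/s

By similar triangles: 12/(x+s) = 6/s
Solving: s = 6x/6
ds/dt = 6/6 · dx/dt = 1 · 6 = 6 ft/s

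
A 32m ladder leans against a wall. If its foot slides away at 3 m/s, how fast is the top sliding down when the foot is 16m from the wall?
√3 ≈ 1.732 m/s

x² + y² = 32²
2x·dx/dt + 2y·dy/dt = 0
dy/dt = -x/y · dx/dt = -16/(16√3) · 3 = -√3 m/s
The top is descending at √3 ≈ 1.732 m/s.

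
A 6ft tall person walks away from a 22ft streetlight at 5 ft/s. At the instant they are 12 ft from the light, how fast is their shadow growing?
15/8 ft/s

By similar triangles: 22/(x+s) = 6/s
Solving: s = 6x/16
ds/dt = 6/16 · dx/dt = 3/8 · 5 = 15/8 ft/s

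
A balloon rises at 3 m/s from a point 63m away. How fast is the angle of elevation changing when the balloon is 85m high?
0.016884 rad/s

tan(θ) = y/63
sec²(θ) · dθ/dt = (1/63) · dy/dt
dθ/dt = cos²(θ)/63 · 3 = 63/(63² + 85²) · 3
dθ/dt = 0.016884 rad/s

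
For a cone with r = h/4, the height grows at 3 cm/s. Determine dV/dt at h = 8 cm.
12π cm³/s

V = (1/3)π(h/4)²h = πh³/48
dV/dt = πh²/16 · 3
At h = 8: dV/dt = 12π cm³/s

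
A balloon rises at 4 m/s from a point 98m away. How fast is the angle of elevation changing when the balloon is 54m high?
0.03131 rad/s

tan(θ) = y/98
sec²(θ) · dθ/dt = (1/98) · dy/dt
dθ/dt = cos²(θ)/98 · 4 = 98/(98² + 54²) · 4
dθ/dt = 0.03131 rad/s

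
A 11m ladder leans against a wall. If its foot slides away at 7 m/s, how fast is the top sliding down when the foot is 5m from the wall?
35√6/24 ≈ 3.572 m/s

x² + y² = 11²
2x·dx/dt + 2y·dy/dt = 0
dy/dt = -x/y · dx/dt = -5/(4√6) · 7 = -35√6/24 m/s
The top is descending at 35√6/24 ≈ 3.572 m/s.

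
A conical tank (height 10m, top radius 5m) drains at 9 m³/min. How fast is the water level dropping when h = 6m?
1/π ≈ 0.3183 m/min

r/h = 5/10, so r = (1/2)h
V = (1/3)πr²h = (1/3)π((1/2)h)²h = (1/12)πh³
dV/dh = (1/4)πh²
dh/dt = (dV/dt)/(dV/dh) = -9/((1/4)π·6²) = -1/π m/min
The level is dropping at 1/π ≈ 0.3183 m/min.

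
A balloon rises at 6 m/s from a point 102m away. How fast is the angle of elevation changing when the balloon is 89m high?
0.033397 rad/s

tan(θ) = y/102
sec²(θ) · dθ/dt = (1/102) · dy/dt
dθ/dt = cos²(θ)/102 · 6 = 102/(102² + 89²) · 6
dθ/dt = 0.033397 rad/s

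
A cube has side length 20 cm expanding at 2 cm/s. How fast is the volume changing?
2400 cm³/s

V = s³
dV/dt = 3s² · ds/dt = 3·20²·2 = 2400 cm³/s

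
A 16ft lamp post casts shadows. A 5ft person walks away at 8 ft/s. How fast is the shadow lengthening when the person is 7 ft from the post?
40/11 ft/s

By similar triangles: 16/(x+s) = 5/s
Solving: s = 5x/11
ds/dt = 5/11 · dx/dt = 5/11 · 8 = 40/11 ft/s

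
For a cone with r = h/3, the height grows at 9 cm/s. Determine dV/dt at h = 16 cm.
256π cm³/s

V = (1/3)π(h/3)²h = πh³/27
dV/dt = πh²/9 · 9
At h = 16: dV/dt = 256π cm³/s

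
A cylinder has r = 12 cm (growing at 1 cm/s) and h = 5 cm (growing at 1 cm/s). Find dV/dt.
264π cm³/s

V = πr²h
dV/dt = 2πrh·dr/dt + πr²·dh/dt
= 2π(12)(5)(1) + π(12)²(1)
= 264π cm³/s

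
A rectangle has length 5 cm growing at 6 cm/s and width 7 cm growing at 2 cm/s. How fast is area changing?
52 cm²/s

A = lw
dA/dt = w·dl/dt + l·dw/dt = 7·6 + 5·2 = 52 cm²/s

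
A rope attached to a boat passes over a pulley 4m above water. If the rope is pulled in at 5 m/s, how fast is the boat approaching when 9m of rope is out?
9√65/13 ≈ 5.582 m/s

rope² = x² + 4²
x = √(9² - 4²) = √65
dx/dt = (rope/x) · d(rope)/dt = (9/√65) · (-5) = -9√65/13 m/s
The boat approaches at 9√65/13 ≈ 5.582 m/s.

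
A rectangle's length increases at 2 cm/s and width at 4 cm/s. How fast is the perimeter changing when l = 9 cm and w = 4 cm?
12 cm/s

P = 2(l + w)
dP/dt = 2(dl/dt + dw/dt) = 2(2 + 4) = 12 cm/s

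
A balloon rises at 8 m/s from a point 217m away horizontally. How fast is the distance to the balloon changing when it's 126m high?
144√1285/1285 ≈ 4.017 m/s

z² = 217² + y²
z = √(217² + 126²) = 7√1285
dz/dt = y/z · dy/dt = 126/(7√1285) · 8 = 144√1285/1285 ≈ 4.017 m/s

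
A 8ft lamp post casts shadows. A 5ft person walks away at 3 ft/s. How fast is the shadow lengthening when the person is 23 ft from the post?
5 ft/s

By similar triangles: 8/(x+s) = 5/s
Solving: s = 5x/3
ds/dt = 5/3 · dx/dt = 5/3 · 3 = 5 ft/s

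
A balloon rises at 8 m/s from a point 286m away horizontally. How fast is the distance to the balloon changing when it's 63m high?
504√85765/85765 ≈ 1.721 m/s

z² = 286² + y²
z = √(286² + 63²) = √85765
dz/dt = y/z · dy/dt = 63/√85765 · 8 = 504√85765/85765 ≈ 1.721 m/s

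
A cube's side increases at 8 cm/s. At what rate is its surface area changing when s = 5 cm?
480 cm²/s

A = 6s²
dA/dt = 12s · ds/dt = 12·5·8 = 480 cm²/s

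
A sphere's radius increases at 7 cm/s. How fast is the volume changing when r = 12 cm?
4032π cm³/s

V = (4/3)πr³
dV/dt = dV/dr · dr/dt = 4πr² · 7
At r = 12: dV/dt = 4032π cm³/s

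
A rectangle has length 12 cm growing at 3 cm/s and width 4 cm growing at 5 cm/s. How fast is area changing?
72 cm²/s

A = lw
dA/dt = w·dl/dt + l·dw/dt = 4·3 + 12·5 = 72 cm²/s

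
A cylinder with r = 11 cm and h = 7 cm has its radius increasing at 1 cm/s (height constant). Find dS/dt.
58π cm²/s

S = 2πrh + 2πr² (lateral + bases)
dS/dt = (2πh + 4πr)·dr/dt = (2π·7 + 4π·11)·1
= 58π cm²/s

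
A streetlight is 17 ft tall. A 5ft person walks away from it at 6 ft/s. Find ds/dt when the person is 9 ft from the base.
5/2 ft/s

By similar triangles: 17/(x+s) = 5/s
Solving: s = 5x/12
ds/dt = 5/12 · dx/dt = 5/12 · 6 = 5/2 ft/s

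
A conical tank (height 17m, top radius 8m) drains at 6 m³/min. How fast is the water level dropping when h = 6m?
289/(384π) ≈ 0.2396 m/min

r/h = 8/17, so r = (8/17)h
V = (1/3)πr²h = (1/3)π((8/17)h)²h = (64/867)πh³
dV/dh = (64/289)πh²
dh/dt = (dV/dt)/(dV/dh) = -6/((64/289)π·6²) = -289/(384π) m/min
The level is dropping at 289/(384π) ≈ 0.2396 m/min.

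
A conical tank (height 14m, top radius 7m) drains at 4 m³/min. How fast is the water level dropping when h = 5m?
16/(25π) ≈ 0.2037 m/min

r/h = 7/14, so r = (1/2)h
V = (1/3)πr²h = (1/3)π((1/2)h)²h = (1/12)πh³
dV/dh = (1/4)πh²
dh/dt = (dV/dt)/(dV/dh) = -4/((1/4)π·5²) = -16/(25π) m/min
The level is dropping at 16/(25π) ≈ 0.2037 m/min.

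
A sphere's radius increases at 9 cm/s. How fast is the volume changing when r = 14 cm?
7056π cm³/s

V = (4/3)πr³
dV/dt = dV/dr · dr/dt = 4πr² · 9
At r = 14: dV/dt = 7056π cm³/s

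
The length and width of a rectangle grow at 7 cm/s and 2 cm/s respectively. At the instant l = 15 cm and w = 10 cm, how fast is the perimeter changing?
18 cm/s

P = 2(l + w)
dP/dt = 2(dl/dt + dw/dt) = 2(7 + 2) = 18 cm/s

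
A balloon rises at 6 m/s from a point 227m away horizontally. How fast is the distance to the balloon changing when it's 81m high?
243√58090/29045 ≈ 2.016 m/s

z² = 227² + y²
z = √(227² + 81²) = √58090
dz/dt = y/z · dy/dt = 81/√58090 · 6 = 243√58090/29045 ≈ 2.016 m/s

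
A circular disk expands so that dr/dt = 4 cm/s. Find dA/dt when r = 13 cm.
104π cm²/s

A = πr²
dA/dt = 2πr · dr/dt = 2π(13)(4) = 104π cm²/s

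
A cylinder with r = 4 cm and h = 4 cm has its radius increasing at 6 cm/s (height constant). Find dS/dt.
144π cm²/s

S = 2πrh + 2πr² (lateral + bases)
dS/dt = (2πh + 4πr)·dr/dt = (2π·4 + 4π·4)·6
= 144π cm²/s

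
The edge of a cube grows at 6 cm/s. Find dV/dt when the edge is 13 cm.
3042 cm³/s

V = s³
dV/dt = 3s² · ds/dt = 3·13²·6 = 3042 cm³/s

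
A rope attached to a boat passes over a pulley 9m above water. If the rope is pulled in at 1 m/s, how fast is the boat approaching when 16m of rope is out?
16√7/35 ≈ 1.209 m/s

rope² = x² + 9²
x = √(16² - 9²) = 5√7
dx/dt = (rope/x) · d(rope)/dt = (16/(5√7)) · (-1) = -16√7/35 m/s
The boat approaches at 16√7/35 ≈ 1.209 m/s.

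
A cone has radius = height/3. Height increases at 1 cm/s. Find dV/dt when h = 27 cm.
81π cm³/s

V = (1/3)π(h/3)²h = πh³/27
dV/dt = πh²/9 · 1
At h = 27: dV/dt = 81π cm³/s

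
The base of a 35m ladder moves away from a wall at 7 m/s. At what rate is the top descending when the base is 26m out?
182√61/183 ≈ 7.768 m/s

x² + y² = 35²
2x·dx/dt + 2y·dy/dt = 0
dy/dt = -x/y · dx/dt = -26/(3√61) · 7 = -182√61/183 m/s
The top is descending at 182√61/183 ≈ 7.768 m/s.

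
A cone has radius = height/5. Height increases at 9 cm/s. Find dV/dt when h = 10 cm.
36π cm³/s

V = (1/3)π(h/5)²h = πh³/75
dV/dt = πh²/25 · 9
At h = 10: dV/dt = 36π cm³/s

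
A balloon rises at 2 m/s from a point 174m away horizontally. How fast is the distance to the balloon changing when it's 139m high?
278√49597/49597 ≈ 1.248 m/s

z² = 174² + y²
z = √(174² + 139²) = √49597
dz/dt = y/z · dy/dt = 139/√49597 · 2 = 278√49597/49597 ≈ 1.248 m/s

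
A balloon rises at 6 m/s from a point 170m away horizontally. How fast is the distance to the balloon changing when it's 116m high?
348√10589/10589 ≈ 3.382 m/s

z² = 170² + y²
z = √(170² + 116²) = 2√10589
dz/dt = y/z · dy/dt = 116/(2√10589) · 6 = 348√10589/10589 ≈ 3.382 m/s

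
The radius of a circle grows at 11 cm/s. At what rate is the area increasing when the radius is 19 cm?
418π cm²/s

A = πr²
dA/dt = 2πr · dr/dt = 2π(19)(11) = 418π cm²/s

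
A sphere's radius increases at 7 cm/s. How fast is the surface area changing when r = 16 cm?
896π cm²/s

S = 4πr²
dS/dt = dS/dr · dr/dt = 8πr · 7
At r = 16: dS/dt = 896π cm²/s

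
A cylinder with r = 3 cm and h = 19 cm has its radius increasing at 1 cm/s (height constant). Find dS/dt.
50π cm²/s

S = 2πrh + 2πr² (lateral + bases)
dS/dt = (2πh + 4πr)·dr/dt = (2π·19 + 4π·3)·1
= 50π cm²/s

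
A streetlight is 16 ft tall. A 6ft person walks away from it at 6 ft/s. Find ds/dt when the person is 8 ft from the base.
18/5 ft/s

By similar triangles: 16/(x+s) = 6/s
Solving: s = 6x/10
ds/dt = 6/10 · dx/dt = 3/5 · 6 = 18/5 ft/s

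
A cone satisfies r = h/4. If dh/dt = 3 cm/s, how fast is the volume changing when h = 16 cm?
48π cm³/s

V = (1/3)π(h/4)²h = πh³/48
dV/dt = πh²/16 · 3
At h = 16: dV/dt = 48π cm³/s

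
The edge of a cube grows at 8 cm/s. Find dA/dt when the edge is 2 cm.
192 cm²/s

A = 6s²
dA/dt = 12s · ds/dt = 12·2·8 = 192 cm²/s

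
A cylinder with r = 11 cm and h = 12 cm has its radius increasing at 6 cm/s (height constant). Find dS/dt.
408π cm²/s

S = 2πrh + 2πr² (lateral + bases)
dS/dt = (2πh + 4πr)·dr/dt = (2π·12 + 4π·11)·6
= 408π cm²/s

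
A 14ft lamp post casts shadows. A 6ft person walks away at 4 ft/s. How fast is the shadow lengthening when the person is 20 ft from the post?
3 ft/s

By similar triangles: 14/(x+s) = 6/s
Solving: s = 6x/8
ds/dt = 6/8 · dx/dt = 3/4 · 4 = 3 ft/s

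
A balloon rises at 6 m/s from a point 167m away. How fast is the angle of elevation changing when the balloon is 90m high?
0.027842 rad/s

tan(θ) = y/167
sec²(θ) · dθ/dt = (1/167) · dy/dt
dθ/dt = cos²(θ)/167 · 6 = 167/(167² + 90²) · 6
dθ/dt = 0.027842 rad/s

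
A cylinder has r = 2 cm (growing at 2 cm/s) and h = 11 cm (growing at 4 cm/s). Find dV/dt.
104π cm³/s

V = πr²h
dV/dt = 2πrh·dr/dt + πr²·dh/dt
= 2π(2)(11)(2) + π(2)²(4)
= 104π cm³/s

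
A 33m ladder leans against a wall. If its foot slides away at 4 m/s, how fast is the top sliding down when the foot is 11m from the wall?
√2 ≈ 1.414 m/s

x² + y² = 33²
2x·dx/dt + 2y·dy/dt = 0
dy/dt = -x/y · dx/dt = -11/(22√2) · 4 = -√2 m/s
The top is descending at √2 ≈ 1.414 m/s.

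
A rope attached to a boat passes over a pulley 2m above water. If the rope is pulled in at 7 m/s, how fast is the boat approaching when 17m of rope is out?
119√285/285 ≈ 7.049 m/s

rope² = x² + 2²
x = √(17² - 2²) = √285
dx/dt = (rope/x) · d(rope)/dt = (17/√285) · (-7) = -119√285/285 m/s
The boat approaches at 119√285/285 ≈ 7.049 m/s.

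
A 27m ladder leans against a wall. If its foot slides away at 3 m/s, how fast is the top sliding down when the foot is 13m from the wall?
39√35/140 ≈ 1.648 m/s

x² + y² = 27²
2x·dx/dt + 2y·dy/dt = 0
dy/dt = -x/y · dx/dt = -13/(4√35) · 3 = -39√35/140 m/s
The top is descending at 39√35/140 ≈ 1.648 m/s.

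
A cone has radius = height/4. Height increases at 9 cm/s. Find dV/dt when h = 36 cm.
729π cm³/s

V = (1/3)π(h/4)²h = πh³/48
dV/dt = πh²/16 · 9
At h = 36: dV/dt = 729π cm³/s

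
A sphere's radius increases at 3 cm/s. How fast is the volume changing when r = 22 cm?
5808π cm³/s

V = (4/3)πr³
dV/dt = dV/dr · dr/dt = 4πr² · 3
At r = 22: dV/dt = 5808π cm³/s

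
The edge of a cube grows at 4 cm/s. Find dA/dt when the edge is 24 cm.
1152 cm²/s

A = 6s²
dA/dt = 12s · ds/dt = 12·24·4 = 1152 cm²/s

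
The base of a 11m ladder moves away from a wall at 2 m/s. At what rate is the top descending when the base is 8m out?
16√57/57 ≈ 2.119 m/s

x² + y² = 11²
2x·dx/dt + 2y·dy/dt = 0
dy/dt = -x/y · dx/dt = -8/√57 · 2 = -16√57/57 m/s
The top is descending at 16√57/57 ≈ 2.119 m/s.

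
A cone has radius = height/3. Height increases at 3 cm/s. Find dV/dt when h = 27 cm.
243π cm³/s

V = (1/3)π(h/3)²h = πh³/27
dV/dt = πh²/9 · 3
At h = 27: dV/dt = 243π cm³/s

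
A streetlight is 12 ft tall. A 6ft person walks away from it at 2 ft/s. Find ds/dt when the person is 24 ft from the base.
2 ft/s

By similar triangles: 12/(x+s) = 6/s
Solving: s = 6x/6
ds/dt = 6/6 · dx/dt = 1 · 2 = 2 ft/s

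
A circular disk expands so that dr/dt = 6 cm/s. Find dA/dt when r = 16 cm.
192π cm²/s

A = πr²
dA/dt = 2πr · dr/dt = 2π(16)(6) = 192π cm²/s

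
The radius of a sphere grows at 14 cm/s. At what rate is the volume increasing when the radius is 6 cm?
2016π cm³/s

V = (4/3)πr³
dV/dt = dV/dr · dr/dt = 4πr² · 14
At r = 6: dV/dt = 2016π cm³/s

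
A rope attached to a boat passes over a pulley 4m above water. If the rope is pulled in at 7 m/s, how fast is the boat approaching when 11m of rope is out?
11√105/15 ≈ 7.514 m/s

rope² = x² + 4²
x = √(11² - 4²) = √105
dx/dt = (rope/x) · d(rope)/dt = (11/√105) · (-7) = -11√105/15 m/s
The boat approaches at 11√105/15 ≈ 7.514 m/s.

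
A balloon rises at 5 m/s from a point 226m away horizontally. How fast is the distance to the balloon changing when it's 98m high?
49√15170/3034 ≈ 1.989 m/s

z² = 226² + y²
z = √(226² + 98²) = 2√15170
dz/dt = y/z · dy/dt = 98/(2√15170) · 5 = 49√15170/3034 ≈ 1.989 m/s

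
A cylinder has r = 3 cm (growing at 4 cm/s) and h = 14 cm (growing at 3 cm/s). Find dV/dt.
363π cm³/s

V = πr²h
dV/dt = 2πrh·dr/dt + πr²·dh/dt
= 2π(3)(14)(4) + π(3)²(3)
= 363π cm³/s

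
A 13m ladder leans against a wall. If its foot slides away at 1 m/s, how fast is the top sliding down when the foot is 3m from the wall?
3√10/40 ≈ 0.2372 m/s

x² + y² = 13²
2x·dx/dt + 2y·dy/dt = 0
dy/dt = -x/y · dx/dt = -3/(4√10) · 1 = -3√10/40 m/s
The top is descending at 3√10/40 ≈ 0.2372 m/s.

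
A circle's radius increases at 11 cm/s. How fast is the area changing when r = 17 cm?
374π cm²/s

A = πr²
dA/dt = 2πr · dr/dt = 2π(17)(11) = 374π cm²/s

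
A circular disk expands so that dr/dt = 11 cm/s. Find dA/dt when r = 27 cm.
594π cm²/s

A = πr²
dA/dt = 2πr · dr/dt = 2π(27)(11) = 594π cm²/s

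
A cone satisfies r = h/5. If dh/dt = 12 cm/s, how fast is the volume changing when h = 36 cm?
15552π/25 cm³/s

V = (1/3)π(h/5)²h = πh³/75
dV/dt = πh²/25 · 12
At h = 36: dV/dt = 15552π/25 cm³/s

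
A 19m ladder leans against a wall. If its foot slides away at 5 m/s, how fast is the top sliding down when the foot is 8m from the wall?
40√33/99 ≈ 2.321 m/s

x² + y² = 19²
2x·dx/dt + 2y·dy/dt = 0
dy/dt = -x/y · dx/dt = -8/(3√33) · 5 = -40√33/99 m/s
The top is descending at 40√33/99 ≈ 2.321 m/s.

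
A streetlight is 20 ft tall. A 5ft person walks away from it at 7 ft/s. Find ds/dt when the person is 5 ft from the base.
7/3 ft/s

By similar triangles: 20/(x+s) = 5/s
Solving: s = 5x/15
ds/dt = 5/15 · dx/dt = 1/3 · 7 = 7/3 ft/s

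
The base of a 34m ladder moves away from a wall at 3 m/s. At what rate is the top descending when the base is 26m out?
13√30/20 ≈ 3.56 m/s

x² + y² = 34²
2x·dx/dt + 2y·dy/dt = 0
dy/dt = -x/y · dx/dt = -26/(4√30) · 3 = -13√30/20 m/s
The top is descending at 13√30/20 ≈ 3.56 m/s.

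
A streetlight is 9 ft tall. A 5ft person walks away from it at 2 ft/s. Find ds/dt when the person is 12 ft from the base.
5/2 ft/s

By similar triangles: 9/(x+s) = 5/s
Solving: s = 5x/4
ds/dt = 5/4 · dx/dt = 5/4 · 2 = 5/2 ft/s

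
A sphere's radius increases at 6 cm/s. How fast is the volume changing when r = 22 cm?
11616π cm³/s

V = (4/3)πr³
dV/dt = dV/dr · dr/dt = 4πr² · 6
At r = 22: dV/dt = 11616π cm³/s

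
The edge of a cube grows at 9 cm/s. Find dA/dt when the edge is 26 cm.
2808 cm²/s

A = 6s²
dA/dt = 12s · ds/dt = 12·26·9 = 2808 cm²/s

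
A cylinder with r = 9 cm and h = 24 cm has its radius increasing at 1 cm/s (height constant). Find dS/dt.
84π cm²/s

S = 2πrh + 2πr² (lateral + bases)
dS/dt = (2πh + 4πr)·dr/dt = (2π·24 + 4π·9)·1
= 84π cm²/s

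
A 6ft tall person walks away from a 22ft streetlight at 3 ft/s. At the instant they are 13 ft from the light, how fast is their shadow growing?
9/8 ft/s

By similar triangles: 22/(x+s) = 6/s
Solving: s = 6x/16
ds/dt = 6/16 · dx/dt = 3/8 · 3 = 9/8 ft/s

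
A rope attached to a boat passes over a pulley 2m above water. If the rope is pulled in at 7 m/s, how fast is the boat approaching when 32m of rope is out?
112√255/255 ≈ 7.014 m/s

rope² = x² + 2²
x = √(32² - 2²) = 2√255
dx/dt = (rope/x) · d(rope)/dt = (32/(2√255)) · (-7) = -112√255/255 m/s
The boat approaches at 112√255/255 ≈ 7.014 m/s.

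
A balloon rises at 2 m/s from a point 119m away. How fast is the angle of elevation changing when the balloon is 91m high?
0.010605 rad/s

tan(θ) = y/119
sec²(θ) · dθ/dt = (1/119) · dy/dt
dθ/dt = cos²(θ)/119 · 2 = 119/(119² + 91²) · 2
dθ/dt = 0.010605 rad/s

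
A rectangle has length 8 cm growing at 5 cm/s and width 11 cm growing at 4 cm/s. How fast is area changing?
87 cm²/s

A = lw
dA/dt = w·dl/dt + l·dw/dt = 11·5 + 8·4 = 87 cm²/s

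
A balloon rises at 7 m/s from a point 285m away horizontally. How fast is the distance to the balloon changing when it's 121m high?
847√95866/95866 ≈ 2.736 m/s

z² = 285² + y²
z = √(285² + 121²) = √95866
dz/dt = y/z · dy/dt = 121/√95866 · 7 = 847√95866/95866 ≈ 2.736 m/s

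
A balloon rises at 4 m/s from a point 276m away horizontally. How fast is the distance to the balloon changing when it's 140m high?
70√5986/2993 ≈ 1.81 m/s

z² = 276² + y²
z = √(276² + 140²) = 4√5986
dz/dt = y/z · dy/dt = 140/(4√5986) · 4 = 70√5986/2993 ≈ 1.81 m/s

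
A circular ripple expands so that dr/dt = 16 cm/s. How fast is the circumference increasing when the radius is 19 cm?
32π cm/s

C = 2πr
dC/dt = 2π · dr/dt = 2π · 16 = 32π cm/s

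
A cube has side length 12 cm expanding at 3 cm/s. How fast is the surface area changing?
432 cm²/s

A = 6s²
dA/dt = 12s · ds/dt = 12·12·3 = 432 cm²/s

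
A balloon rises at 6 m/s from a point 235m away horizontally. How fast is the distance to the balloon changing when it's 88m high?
528√62969/62969 ≈ 2.104 m/s

z² = 235² + y²
z = √(235² + 88²) = √62969
dz/dt = y/z · dy/dt = 88/√62969 · 6 = 528√62969/62969 ≈ 2.104 m/s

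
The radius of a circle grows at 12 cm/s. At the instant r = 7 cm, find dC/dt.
24π cm/s

C = 2πr
dC/dt = 2π · dr/dt = 2π · 12 = 24π cm/s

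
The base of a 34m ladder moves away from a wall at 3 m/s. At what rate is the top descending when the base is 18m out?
27√13/52 ≈ 1.872 m/s

x² + y² = 34²
2x·dx/dt + 2y·dy/dt = 0
dy/dt = -x/y · dx/dt = -18/(8√13) · 3 = -27√13/52 m/s
The top is descending at 27√13/52 ≈ 1.872 m/s.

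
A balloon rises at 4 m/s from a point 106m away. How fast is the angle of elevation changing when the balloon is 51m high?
0.030642 rad/s

tan(θ) = y/106
sec²(θ) · dθ/dt = (1/106) · dy/dt
dθ/dt = cos²(θ)/106 · 4 = 106/(106² + 51²) · 4
dθ/dt = 0.030642 rad/s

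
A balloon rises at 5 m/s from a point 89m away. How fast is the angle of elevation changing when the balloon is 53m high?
0.041473 rad/s

tan(θ) = y/89
sec²(θ) · dθ/dt = (1/89) · dy/dt
dθ/dt = cos²(θ)/89 · 5 = 89/(89² + 53²) · 5
dθ/dt = 0.041473 rad/s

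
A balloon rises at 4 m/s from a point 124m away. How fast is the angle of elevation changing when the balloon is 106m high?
0.018638 rad/s

tan(θ) = y/124
sec²(θ) · dθ/dt = (1/124) · dy/dt
dθ/dt = cos²(θ)/124 · 4 = 124/(124² + 106²) · 4
dθ/dt = 0.018638 rad/s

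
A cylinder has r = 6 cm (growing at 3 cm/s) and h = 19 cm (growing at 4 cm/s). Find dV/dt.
828π cm³/s

V = πr²h
dV/dt = 2πrh·dr/dt + πr²·dh/dt
= 2π(6)(19)(3) + π(6)²(4)
= 828π cm³/s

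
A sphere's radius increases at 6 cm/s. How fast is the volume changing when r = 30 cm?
21600π cm³/s

V = (4/3)πr³
dV/dt = dV/dr · dr/dt = 4πr² · 6
At r = 30: dV/dt = 21600π cm³/s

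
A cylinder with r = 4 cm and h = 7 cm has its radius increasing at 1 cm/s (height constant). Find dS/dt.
30π cm²/s

S = 2πrh + 2πr² (lateral + bases)
dS/dt = (2πh + 4πr)·dr/dt = (2π·7 + 4π·4)·1
= 30π cm²/s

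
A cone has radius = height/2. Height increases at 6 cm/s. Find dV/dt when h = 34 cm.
1734π cm³/s

V = (1/3)π(h/2)²h = πh³/12
dV/dt = πh²/4 · 6
At h = 34: dV/dt = 1734π cm³/s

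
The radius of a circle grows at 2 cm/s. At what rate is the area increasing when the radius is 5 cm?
20π cm²/s

A = πr²
dA/dt = 2πr · dr/dt = 2π(5)(2) = 20π cm²/s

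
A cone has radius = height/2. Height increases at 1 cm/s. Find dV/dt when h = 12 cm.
36π cm³/s

V = (1/3)π(h/2)²h = πh³/12
dV/dt = πh²/4 · 1
At h = 12: dV/dt = 36π cm³/s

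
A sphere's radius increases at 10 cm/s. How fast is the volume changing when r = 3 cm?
360π cm³/s

V = (4/3)πr³
dV/dt = dV/dr · dr/dt = 4πr² · 10
At r = 3: dV/dt = 360π cm³/s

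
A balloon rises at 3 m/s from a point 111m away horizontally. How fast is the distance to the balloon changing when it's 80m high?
240√18721/18721 ≈ 1.754 m/s

z² = 111² + y²
z = √(111² + 80²) = √18721
dz/dt = y/z · dy/dt = 80/√18721 · 3 = 240√18721/18721 ≈ 1.754 m/s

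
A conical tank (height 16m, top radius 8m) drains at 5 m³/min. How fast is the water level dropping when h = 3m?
20/(9π) ≈ 0.7074 m/min

r/h = 8/16, so r = (1/2)h
V = (1/3)πr²h = (1/3)π((1/2)h)²h = (1/12)πh³
dV/dh = (1/4)πh²
dh/dt = (dV/dt)/(dV/dh) = -5/((1/4)π·3²) = -20/(9π) m/min
The level is dropping at 20/(9π) ≈ 0.7074 m/min.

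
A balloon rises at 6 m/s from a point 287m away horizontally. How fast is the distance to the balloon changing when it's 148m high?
888√617/8021 ≈ 2.75 m/s

z² = 287² + y²
z = √(287² + 148²) = 13√617
dz/dt = y/z · dy/dt = 148/(13√617) · 6 = 888√617/8021 ≈ 2.75 m/s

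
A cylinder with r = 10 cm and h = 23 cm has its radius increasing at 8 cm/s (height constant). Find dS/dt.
688π cm²/s

S = 2πrh + 2πr² (lateral + bases)
dS/dt = (2πh + 4πr)·dr/dt = (2π·23 + 4π·10)·8
= 688π cm²/s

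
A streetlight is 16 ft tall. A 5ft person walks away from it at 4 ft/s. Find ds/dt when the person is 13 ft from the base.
20/11 ft/s

By similar triangles: 16/(x+s) = 5/s
Solving: s = 5x/11
ds/dt = 5/11 · dx/dt = 5/11 · 4 = 20/11 ft/s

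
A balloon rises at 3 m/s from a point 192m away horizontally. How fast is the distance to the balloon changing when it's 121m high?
363√51505/51505 ≈ 1.599 m/s

z² = 192² + y²
z = √(192² + 121²) = √51505
dz/dt = y/z · dy/dt = 121/√51505 · 3 = 363√51505/51505 ≈ 1.599 m/s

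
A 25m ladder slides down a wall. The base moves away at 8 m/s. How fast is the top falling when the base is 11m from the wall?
22√14/21 ≈ 3.92 m/s

x² + y² = 25²
2x·dx/dt + 2y·dy/dt = 0
dy/dt = -x/y · dx/dt = -11/(6√14) · 8 = -22√14/21 m/s
The top is descending at 22√14/21 ≈ 3.92 m/s.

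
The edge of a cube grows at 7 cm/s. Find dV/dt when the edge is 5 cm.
525 cm³/s

V = s³
dV/dt = 3s² · ds/dt = 3·5²·7 = 525 cm³/s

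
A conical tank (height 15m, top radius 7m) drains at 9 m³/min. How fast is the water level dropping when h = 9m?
25/(49π) ≈ 0.1624 m/min

r/h = 7/15, so r = (7/15)h
V = (1/3)πr²h = (1/3)π((7/15)h)²h = (49/675)πh³
dV/dh = (49/225)πh²
dh/dt = (dV/dt)/(dV/dh) = -9/((49/225)π·9²) = -25/(49π) m/min
The level is dropping at 25/(49π) ≈ 0.1624 m/min.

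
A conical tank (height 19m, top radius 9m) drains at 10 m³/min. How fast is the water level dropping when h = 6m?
1805/(1458π) ≈ 0.3941 m/min

r/h = 9/19, so r = (9/19)h
V = (1/3)πr²h = (1/3)π((9/19)h)²h = (27/361)πh³
dV/dh = (81/361)πh²
dh/dt = (dV/dt)/(dV/dh) = -10/((81/361)π·6²) = -1805/(1458π) m/min
The level is dropping at 1805/(1458π) ≈ 0.3941 m/min.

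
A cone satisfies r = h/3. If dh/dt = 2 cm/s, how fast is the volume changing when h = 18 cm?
72π cm³/s

V = (1/3)π(h/3)²h = πh³/27
dV/dt = πh²/9 · 2
At h = 18: dV/dt = 72π cm³/s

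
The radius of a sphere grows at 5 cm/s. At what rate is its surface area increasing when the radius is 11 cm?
440π cm²/s

S = 4πr²
dS/dt = dS/dr · dr/dt = 8πr · 5
At r = 11: dS/dt = 440π cm²/s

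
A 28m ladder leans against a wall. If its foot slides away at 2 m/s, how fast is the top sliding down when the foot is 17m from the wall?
34√55/165 ≈ 1.528 m/s

x² + y² = 28²
2x·dx/dt + 2y·dy/dt = 0
dy/dt = -x/y · dx/dt = -17/(3√55) · 2 = -34√55/165 m/s
The top is descending at 34√55/165 ≈ 1.528 m/s.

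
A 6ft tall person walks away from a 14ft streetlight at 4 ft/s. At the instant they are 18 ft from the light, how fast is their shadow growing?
3 ft/s

By similar triangles: 14/(x+s) = 6/s
Solving: s = 6x/8
ds/dt = 6/8 · dx/dt = 3/4 · 4 = 3 ft/s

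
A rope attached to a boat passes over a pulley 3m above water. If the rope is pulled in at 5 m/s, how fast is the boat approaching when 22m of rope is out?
22√19/19 ≈ 5.047 m/s

rope² = x² + 3²
x = √(22² - 3²) = 5√19
dx/dt = (rope/x) · d(rope)/dt = (22/(5√19)) · (-5) = -22√19/19 m/s
The boat approaches at 22√19/19 ≈ 5.047 m/s.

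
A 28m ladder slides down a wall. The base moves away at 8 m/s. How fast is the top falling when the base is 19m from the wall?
152√47/141 ≈ 7.39 m/s

x² + y² = 28²
2x·dx/dt + 2y·dy/dt = 0
dy/dt = -x/y · dx/dt = -19/(3√47) · 8 = -152√47/141 m/s
The top is descending at 152√47/141 ≈ 7.39 m/s.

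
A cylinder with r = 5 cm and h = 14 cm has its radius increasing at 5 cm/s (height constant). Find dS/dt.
240π cm²/s

S = 2πrh + 2πr² (lateral + bases)
dS/dt = (2πh + 4πr)·dr/dt = (2π·14 + 4π·5)·5
= 240π cm²/s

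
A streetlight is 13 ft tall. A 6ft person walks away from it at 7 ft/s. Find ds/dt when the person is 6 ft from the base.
6 ft/s

By similar triangles: 13/(x+s) = 6/s
Solving: s = 6x/7
ds/dt = 6/7 · dx/dt = 6/7 · 7 = 6 ft/s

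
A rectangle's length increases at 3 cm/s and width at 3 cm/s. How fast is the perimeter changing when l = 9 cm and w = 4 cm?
12 cm/s

P = 2(l + w)
dP/dt = 2(dl/dt + dw/dt) = 2(3 + 3) = 12 cm/s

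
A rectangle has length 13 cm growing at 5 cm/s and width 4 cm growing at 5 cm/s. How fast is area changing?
85 cm²/s

A = lw
dA/dt = w·dl/dt + l·dw/dt = 4·5 + 13·5 = 85 cm²/s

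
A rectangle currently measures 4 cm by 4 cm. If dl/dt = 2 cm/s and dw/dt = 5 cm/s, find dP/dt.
14 cm/s

P = 2(l + w)
dP/dt = 2(dl/dt + dw/dt) = 2(2 + 5) = 14 cm/s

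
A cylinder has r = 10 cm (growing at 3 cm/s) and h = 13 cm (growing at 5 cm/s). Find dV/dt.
1280π cm³/s

V = πr²h
dV/dt = 2πrh·dr/dt + πr²·dh/dt
= 2π(10)(13)(3) + π(10)²(5)
= 1280π cm³/s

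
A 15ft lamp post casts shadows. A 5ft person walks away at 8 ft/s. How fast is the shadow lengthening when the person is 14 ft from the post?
4 ft/s

By similar triangles: 15/(x+s) = 5/s
Solving: s = 5x/10
ds/dt = 5/10 · dx/dt = 1/2 · 8 = 4 ft/s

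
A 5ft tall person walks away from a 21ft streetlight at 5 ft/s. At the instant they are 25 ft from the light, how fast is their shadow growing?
25/16 ft/s

By similar triangles: 21/(x+s) = 5/s
Solving: s = 5x/16
ds/dt = 5/16 · dx/dt = 5/16 · 5 = 25/16 ft/s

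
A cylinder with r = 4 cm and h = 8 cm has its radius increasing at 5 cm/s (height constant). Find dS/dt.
160π cm²/s

S = 2πrh + 2πr² (lateral + bases)
dS/dt = (2πh + 4πr)·dr/dt = (2π·8 + 4π·4)·5
= 160π cm²/s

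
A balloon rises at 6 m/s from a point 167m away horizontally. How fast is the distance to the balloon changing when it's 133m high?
399√45578/22789 ≈ 3.738 m/s

z² = 167² + y²
z = √(167² + 133²) = √45578
dz/dt = y/z · dy/dt = 133/√45578 · 6 = 399√45578/22789 ≈ 3.738 m/s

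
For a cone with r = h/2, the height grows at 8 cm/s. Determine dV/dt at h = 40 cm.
3200π cm³/s

V = (1/3)π(h/2)²h = πh³/12
dV/dt = πh²/4 · 8
At h = 40: dV/dt = 3200π cm³/s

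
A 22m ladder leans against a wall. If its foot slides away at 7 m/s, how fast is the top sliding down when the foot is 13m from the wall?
13√35/15 ≈ 5.127 m/s

x² + y² = 22²
2x·dx/dt + 2y·dy/dt = 0
dy/dt = -x/y · dx/dt = -13/(3√35) · 7 = -13√35/15 m/s
The top is descending at 13√35/15 ≈ 5.127 m/s.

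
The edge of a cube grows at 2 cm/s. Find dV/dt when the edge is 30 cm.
5400 cm³/s

V = s³
dV/dt = 3s² · ds/dt = 3·30²·2 = 5400 cm³/s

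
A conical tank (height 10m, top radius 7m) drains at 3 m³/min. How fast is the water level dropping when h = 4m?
75/(196π) ≈ 0.1218 m/min

r/h = 7/10, so r = (7/10)h
V = (1/3)πr²h = (1/3)π((7/10)h)²h = (49/300)πh³
dV/dh = (49/100)πh²
dh/dt = (dV/dt)/(dV/dh) = -3/((49/100)π·4²) = -75/(196π) m/min
The level is dropping at 75/(196π) ≈ 0.1218 m/min.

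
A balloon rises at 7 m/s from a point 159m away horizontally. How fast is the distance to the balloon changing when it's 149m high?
1043√47482/47482 ≈ 4.787 m/s

z² = 159² + y²
z = √(159² + 149²) = √47482
dz/dt = y/z · dy/dt = 149/√47482 · 7 = 1043√47482/47482 ≈ 4.787 m/s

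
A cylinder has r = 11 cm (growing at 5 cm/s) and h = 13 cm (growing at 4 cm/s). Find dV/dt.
1914π cm³/s

V = πr²h
dV/dt = 2πrh·dr/dt + πr²·dh/dt
= 2π(11)(13)(5) + π(11)²(4)
= 1914π cm³/s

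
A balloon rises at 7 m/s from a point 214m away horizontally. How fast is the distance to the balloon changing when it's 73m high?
511√2045/10225 ≈ 2.26 m/s

z² = 214² + y²
z = √(214² + 73²) = 5√2045
dz/dt = y/z · dy/dt = 73/(5√2045) · 7 = 511√2045/10225 ≈ 2.26 m/s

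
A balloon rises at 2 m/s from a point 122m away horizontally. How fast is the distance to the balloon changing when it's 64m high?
64√4745/4745 ≈ 0.9291 m/s

z² = 122² + y²
z = √(122² + 64²) = 2√4745
dz/dt = y/z · dy/dt = 64/(2√4745) · 2 = 64√4745/4745 ≈ 0.9291 m/s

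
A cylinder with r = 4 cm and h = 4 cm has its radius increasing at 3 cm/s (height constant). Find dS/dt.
72π cm²/s

S = 2πrh + 2πr² (lateral + bases)
dS/dt = (2πh + 4πr)·dr/dt = (2π·4 + 4π·4)·3
= 72π cm²/s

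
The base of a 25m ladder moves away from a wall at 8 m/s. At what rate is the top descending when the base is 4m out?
32√609/609 ≈ 1.297 m/s

x² + y² = 25²
2x·dx/dt + 2y·dy/dt = 0
dy/dt = -x/y · dx/dt = -4/√609 · 8 = -32√609/609 m/s
The top is descending at 32√609/609 ≈ 1.297 m/s.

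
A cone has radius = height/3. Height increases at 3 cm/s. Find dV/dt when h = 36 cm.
432π cm³/s

V = (1/3)π(h/3)²h = πh³/27
dV/dt = πh²/9 · 3
At h = 36: dV/dt = 432π cm³/s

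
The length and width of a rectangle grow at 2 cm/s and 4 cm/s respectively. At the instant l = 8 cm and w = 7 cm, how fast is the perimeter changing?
12 cm/s

P = 2(l + w)
dP/dt = 2(dl/dt + dw/dt) = 2(2 + 4) = 12 cm/s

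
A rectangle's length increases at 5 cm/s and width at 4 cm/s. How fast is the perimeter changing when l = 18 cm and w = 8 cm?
18 cm/s

P = 2(l + w)
dP/dt = 2(dl/dt + dw/dt) = 2(5 + 4) = 18 cm/s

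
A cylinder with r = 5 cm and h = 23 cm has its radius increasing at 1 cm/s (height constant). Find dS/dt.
66π cm²/s

S = 2πrh + 2πr² (lateral + bases)
dS/dt = (2πh + 4πr)·dr/dt = (2π·23 + 4π·5)·1
= 66π cm²/s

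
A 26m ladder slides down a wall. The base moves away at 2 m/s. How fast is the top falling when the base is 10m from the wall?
5/6 ≈ 0.8333 m/s

x² + y² = 26²
2x·dx/dt + 2y·dy/dt = 0
dy/dt = -x/y · dx/dt = -10/24 · 2 = -5/6 m/s
The top is descending at 5/6 ≈ 0.8333 m/s.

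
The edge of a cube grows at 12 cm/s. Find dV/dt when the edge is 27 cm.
26244 cm³/s

V = s³
dV/dt = 3s² · ds/dt = 3·27²·12 = 26244 cm³/s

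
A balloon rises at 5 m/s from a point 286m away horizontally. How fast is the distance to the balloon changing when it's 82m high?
41√22130/4426 ≈ 1.378 m/s

z² = 286² + y²
z = √(286² + 82²) = 2√22130
dz/dt = y/z · dy/dt = 82/(2√22130) · 5 = 41√22130/4426 ≈ 1.378 m/s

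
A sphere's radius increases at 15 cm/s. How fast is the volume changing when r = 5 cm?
1500π cm³/s

V = (4/3)πr³
dV/dt = dV/dr · dr/dt = 4πr² · 15
At r = 5: dV/dt = 1500π cm³/s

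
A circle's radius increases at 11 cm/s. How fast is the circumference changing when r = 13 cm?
22π cm/s

C = 2πr
dC/dt = 2π · dr/dt = 2π · 11 = 22π cm/s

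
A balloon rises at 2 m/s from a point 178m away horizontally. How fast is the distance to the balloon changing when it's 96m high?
96√409/2045 ≈ 0.9494 m/s

z² = 178² + y²
z = √(178² + 96²) = 10√409
dz/dt = y/z · dy/dt = 96/(10√409) · 2 = 96√409/2045 ≈ 0.9494 m/s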